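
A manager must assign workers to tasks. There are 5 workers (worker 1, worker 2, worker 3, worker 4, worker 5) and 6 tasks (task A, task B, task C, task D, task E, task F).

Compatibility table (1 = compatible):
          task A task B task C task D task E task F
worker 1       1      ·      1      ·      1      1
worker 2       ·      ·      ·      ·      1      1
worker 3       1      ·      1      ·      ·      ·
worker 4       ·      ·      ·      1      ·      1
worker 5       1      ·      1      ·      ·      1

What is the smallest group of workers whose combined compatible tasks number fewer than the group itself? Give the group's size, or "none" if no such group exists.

A matching saturating every worker exists, for instance worker 1→task A, worker 2→task E, worker 3→task C, worker 4→task D, worker 5→task F.
By Hall's marriage theorem, this means |N(S)| ≥ |S| for every subset S, so no violating subset exists.

none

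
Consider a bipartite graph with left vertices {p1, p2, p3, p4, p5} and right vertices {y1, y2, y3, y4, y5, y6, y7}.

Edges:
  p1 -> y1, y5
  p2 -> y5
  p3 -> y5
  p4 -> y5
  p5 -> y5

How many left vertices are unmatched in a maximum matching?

A valid assignment of size 2: p1–y1, p2–y5.
The set {p2, p3, p4, p5} has only 1 neighbour ({y5}), so by Hall's theorem at most 2 of the 5 left vertices can be matched.
That matches 2 of the 5, leaving 3 unmatched; no matching can do better.

3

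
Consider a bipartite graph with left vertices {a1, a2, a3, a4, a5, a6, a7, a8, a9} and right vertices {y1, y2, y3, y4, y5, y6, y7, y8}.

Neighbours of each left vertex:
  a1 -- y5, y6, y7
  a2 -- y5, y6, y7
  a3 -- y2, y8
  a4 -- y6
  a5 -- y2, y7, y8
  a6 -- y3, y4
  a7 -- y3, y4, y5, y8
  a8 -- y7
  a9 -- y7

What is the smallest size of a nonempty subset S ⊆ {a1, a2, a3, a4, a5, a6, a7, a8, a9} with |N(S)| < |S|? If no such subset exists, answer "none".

Take S = {a8, a9}. Its neighbourhood is {y7}, so |N(S)| = 1 < |S| = 2.
No single vertex violates Hall's condition since each has at least one neighbour, so 2 is the minimum.

2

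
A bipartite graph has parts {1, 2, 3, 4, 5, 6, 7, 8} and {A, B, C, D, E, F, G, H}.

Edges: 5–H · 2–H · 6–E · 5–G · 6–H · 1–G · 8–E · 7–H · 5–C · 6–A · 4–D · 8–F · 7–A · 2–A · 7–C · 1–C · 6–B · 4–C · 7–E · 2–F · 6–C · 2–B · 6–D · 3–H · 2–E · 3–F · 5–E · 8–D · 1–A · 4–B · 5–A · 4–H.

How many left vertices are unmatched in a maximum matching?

0

For example, pair 1–G, 2–H, 3–F, 4–D, 5–A, 6–B, 7–C, 8–E.
All 8 left vertices are matched, so no larger matching exists.
That matches 8 of the 8, leaving 0 unmatched; no matching can do better.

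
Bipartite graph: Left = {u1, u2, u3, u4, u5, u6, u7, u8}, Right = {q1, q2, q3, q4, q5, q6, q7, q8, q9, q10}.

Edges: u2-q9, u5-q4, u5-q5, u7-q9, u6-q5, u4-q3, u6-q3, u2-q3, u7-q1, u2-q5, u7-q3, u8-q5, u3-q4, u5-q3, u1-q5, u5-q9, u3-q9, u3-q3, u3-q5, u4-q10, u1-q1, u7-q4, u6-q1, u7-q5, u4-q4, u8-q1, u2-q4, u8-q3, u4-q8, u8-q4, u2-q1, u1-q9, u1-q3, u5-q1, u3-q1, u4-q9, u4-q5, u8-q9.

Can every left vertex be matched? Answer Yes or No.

No

The set {u1, u2, u3, u5, u6, u7, u8} has only 5 neighbours ({q1, q3, q4, q5, q9}), so by Hall's theorem at most 6 of the 8 left vertices can be matched.
Hence no matching covers every left vertex.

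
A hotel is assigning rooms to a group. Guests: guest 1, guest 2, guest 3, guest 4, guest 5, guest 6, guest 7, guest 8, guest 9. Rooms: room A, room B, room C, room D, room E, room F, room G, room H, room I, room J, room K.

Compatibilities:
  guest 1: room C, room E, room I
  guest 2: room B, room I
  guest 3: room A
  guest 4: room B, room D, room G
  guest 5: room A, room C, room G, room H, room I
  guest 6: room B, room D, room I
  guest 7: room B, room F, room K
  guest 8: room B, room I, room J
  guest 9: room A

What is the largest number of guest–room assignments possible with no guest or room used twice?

8

For example, pair guest 1-room E, guest 2-room B, guest 3-room A, guest 4-room G, guest 5-room C, guest 6-room D, guest 7-room K, guest 8-room I.
The set {guest 3, guest 9} has only 1 neighbour ({room A}), so by Hall's theorem at most 8 of the 9 guests can be matched.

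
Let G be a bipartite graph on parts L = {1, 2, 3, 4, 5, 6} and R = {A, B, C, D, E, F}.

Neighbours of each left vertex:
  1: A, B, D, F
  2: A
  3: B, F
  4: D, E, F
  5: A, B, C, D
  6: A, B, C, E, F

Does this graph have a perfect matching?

One maximum matching: 1-B, 2-A, 3-F, 4-D, 5-C, 6-E.
All 6 left vertices are covered.

Yes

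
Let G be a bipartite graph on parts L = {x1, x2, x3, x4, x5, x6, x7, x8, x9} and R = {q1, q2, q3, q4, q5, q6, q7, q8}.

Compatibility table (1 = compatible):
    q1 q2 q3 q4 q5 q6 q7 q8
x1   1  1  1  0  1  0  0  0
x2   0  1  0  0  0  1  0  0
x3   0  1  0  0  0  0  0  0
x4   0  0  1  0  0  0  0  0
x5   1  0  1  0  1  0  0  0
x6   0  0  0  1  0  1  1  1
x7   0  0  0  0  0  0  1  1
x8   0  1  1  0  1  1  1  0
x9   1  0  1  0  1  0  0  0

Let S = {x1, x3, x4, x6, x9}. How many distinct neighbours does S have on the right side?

8

The union of neighbours of {x1, x3, x4, x6, x9} is {q1, q2, q3, q4, q5, q6, q7, q8}, which has 8 elements.
Since |N(S)| = 8 ≥ |S| = 5, Hall's condition holds for this subset.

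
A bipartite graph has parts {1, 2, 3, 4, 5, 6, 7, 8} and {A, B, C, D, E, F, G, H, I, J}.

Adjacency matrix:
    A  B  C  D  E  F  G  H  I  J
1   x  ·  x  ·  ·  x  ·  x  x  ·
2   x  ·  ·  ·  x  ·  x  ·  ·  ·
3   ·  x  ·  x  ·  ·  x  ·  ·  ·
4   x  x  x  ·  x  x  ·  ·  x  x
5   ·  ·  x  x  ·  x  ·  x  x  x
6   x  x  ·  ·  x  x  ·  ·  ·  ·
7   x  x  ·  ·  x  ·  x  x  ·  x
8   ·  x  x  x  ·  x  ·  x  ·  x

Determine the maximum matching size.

8

For example, pair 1-H, 2-E, 3-D, 4-A, 5-F, 6-B, 7-G, 8-J.
This saturates every left vertex, so 8 is the maximum.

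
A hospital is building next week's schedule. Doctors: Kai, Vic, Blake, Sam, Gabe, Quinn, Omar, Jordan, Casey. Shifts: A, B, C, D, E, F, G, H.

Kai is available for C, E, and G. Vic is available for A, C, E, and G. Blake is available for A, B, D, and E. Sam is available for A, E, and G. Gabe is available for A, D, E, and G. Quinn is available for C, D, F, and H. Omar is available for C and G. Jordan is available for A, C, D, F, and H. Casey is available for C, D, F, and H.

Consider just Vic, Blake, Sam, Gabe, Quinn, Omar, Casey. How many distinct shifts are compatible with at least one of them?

The union of neighbours of {Vic, Blake, Sam, Gabe, Quinn, Omar, Casey} is {A, B, C, D, E, F, G, H}, which has 8 elements.
Since |N(S)| = 8 ≥ |S| = 7, Hall's condition holds for this subset.

8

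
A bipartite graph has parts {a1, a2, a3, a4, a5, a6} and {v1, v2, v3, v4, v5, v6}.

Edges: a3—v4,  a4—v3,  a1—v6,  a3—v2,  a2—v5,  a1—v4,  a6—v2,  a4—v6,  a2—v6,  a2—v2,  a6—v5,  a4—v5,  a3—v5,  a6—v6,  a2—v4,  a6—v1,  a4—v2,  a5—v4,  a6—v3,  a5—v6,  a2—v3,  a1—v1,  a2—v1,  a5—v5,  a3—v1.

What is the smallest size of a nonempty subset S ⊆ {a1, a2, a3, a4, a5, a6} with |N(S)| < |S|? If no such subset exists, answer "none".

A matching saturating every left vertex exists, for instance a1→v6, a2→v5, a3→v1, a4→v2, a5→v4, a6→v3.
By Hall's marriage theorem, this means |N(S)| ≥ |S| for every subset S, so no violating subset exists.

none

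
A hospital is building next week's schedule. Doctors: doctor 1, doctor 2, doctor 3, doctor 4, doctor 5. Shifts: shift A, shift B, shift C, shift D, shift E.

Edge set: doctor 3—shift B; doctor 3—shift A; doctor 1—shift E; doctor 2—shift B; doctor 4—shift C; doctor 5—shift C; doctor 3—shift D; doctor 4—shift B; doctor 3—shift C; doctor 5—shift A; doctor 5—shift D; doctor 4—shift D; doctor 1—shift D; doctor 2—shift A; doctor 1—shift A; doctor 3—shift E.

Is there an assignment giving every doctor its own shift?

Yes

A valid assignment of size 5: doctor 1–shift E, doctor 2–shift B, doctor 3–shift D, doctor 4–shift C, doctor 5–shift A.
Every doctor is matched, so this is a perfect matching.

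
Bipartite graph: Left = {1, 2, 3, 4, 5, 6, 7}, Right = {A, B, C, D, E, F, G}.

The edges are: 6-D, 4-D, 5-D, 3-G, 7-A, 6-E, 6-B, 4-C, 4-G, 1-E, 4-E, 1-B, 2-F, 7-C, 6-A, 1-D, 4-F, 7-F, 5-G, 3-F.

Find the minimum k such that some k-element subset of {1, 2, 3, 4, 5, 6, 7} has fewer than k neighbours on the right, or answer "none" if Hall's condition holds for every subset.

A matching saturating every left vertex exists, for instance 1→B, 2→F, 3→G, 4→E, 5→D, 6→A, 7→C.
By Hall's marriage theorem, this means |N(S)| ≥ |S| for every subset S, so no violating subset exists.

none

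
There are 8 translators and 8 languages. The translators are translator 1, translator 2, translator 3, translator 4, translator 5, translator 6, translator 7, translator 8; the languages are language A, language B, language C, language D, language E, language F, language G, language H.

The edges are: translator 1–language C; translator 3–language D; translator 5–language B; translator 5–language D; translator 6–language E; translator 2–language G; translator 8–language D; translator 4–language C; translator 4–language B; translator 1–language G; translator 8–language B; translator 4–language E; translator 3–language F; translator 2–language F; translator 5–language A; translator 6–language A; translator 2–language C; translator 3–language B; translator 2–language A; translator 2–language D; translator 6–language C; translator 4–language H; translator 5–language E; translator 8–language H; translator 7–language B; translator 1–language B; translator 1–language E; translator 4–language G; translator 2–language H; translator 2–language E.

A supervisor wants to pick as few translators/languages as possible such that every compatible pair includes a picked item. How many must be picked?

The 8 edges translator 1–language G, translator 2–language D, translator 3–language F, translator 4–language C, translator 5–language A, translator 6–language E, translator 7–language B, translator 8–language H form a matching, so any vertex cover needs at least 8 vertices (one per matched edge).
Conversely {translator 1, translator 2, translator 3, translator 4, translator 5, translator 6, translator 7, translator 8} meets every edge and has exactly 8 vertices, so 8 is optimal.

8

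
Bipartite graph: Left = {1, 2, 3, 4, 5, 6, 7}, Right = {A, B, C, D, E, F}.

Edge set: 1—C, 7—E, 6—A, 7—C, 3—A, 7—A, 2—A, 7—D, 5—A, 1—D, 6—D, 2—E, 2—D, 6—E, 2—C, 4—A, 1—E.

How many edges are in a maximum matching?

4

One maximum matching: 1→D, 2→C, 3→A, 6→E.
The set {1, 2, 3, 4, 5, 6, 7} has only 4 neighbours ({A, C, D, E}), so by Hall's theorem at most 4 of the 7 left vertices can be matched.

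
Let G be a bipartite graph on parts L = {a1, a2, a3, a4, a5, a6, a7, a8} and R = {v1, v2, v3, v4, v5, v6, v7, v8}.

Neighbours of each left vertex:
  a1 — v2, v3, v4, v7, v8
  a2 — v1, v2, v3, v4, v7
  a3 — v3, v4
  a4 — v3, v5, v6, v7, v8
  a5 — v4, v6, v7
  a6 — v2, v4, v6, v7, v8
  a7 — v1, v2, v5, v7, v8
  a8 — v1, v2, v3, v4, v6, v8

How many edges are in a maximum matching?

8

For example, pair a1-v8, a2-v1, a3-v4, a4-v6, a5-v7, a6-v2, a7-v5, a8-v3.
This saturates every left vertex, so 8 is the maximum.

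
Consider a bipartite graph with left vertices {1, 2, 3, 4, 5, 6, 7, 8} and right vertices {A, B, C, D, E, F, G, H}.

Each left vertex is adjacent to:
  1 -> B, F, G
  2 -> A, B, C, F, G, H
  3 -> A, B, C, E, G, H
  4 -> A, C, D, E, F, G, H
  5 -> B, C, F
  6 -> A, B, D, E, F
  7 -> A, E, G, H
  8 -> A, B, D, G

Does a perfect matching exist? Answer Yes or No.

Yes

One maximum matching: 1–F, 2–H, 3–G, 4–D, 5–C, 6–A, 7–E, 8–B.
Every left vertex is matched, so this is a perfect matching.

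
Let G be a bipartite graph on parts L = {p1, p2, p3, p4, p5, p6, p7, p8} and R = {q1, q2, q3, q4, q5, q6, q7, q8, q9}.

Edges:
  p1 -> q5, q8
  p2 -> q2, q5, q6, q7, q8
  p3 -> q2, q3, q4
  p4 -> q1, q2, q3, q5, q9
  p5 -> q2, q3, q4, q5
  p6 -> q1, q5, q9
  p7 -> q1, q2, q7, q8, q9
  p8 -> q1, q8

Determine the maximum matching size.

One maximum matching: p1-q5, p2-q6, p3-q4, p4-q1, p5-q2, p6-q9, p7-q7, p8-q8.
All 8 left vertices are matched, so no larger matching exists.

8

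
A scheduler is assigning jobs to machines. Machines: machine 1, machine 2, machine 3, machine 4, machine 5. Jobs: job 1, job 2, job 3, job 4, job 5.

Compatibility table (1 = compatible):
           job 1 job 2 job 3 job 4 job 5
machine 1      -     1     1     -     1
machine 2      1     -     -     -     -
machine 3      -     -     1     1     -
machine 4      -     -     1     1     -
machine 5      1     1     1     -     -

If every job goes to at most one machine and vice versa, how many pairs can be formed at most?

One maximum matching: machine 1–job 5, machine 2–job 1, machine 3–job 4, machine 4–job 3, machine 5–job 2.
All 5 machines are matched, so no larger matching exists.

5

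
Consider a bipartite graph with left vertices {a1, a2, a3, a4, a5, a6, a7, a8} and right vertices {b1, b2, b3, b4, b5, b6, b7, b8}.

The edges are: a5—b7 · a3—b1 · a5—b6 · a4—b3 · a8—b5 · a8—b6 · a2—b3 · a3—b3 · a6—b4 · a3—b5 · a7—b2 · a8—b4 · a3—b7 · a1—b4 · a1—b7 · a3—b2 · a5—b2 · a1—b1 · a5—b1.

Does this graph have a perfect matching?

No

The set {a2, a4} has only 1 neighbour ({b3}), so by Hall's theorem at most 7 of the 8 left vertices can be matched.
Hence no matching covers every left vertex.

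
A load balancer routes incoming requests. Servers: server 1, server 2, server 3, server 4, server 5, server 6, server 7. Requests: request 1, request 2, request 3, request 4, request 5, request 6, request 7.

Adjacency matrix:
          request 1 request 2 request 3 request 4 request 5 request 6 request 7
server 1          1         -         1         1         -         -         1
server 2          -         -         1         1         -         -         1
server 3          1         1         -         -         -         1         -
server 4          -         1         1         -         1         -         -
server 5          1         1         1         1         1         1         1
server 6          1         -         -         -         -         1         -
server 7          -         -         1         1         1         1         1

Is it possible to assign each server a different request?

Yes

For example, pair server 1–request 3, server 2–request 4, server 3–request 2, server 4–request 5, server 5–request 6, server 6–request 1, server 7–request 7.
Every server is matched, so this is a perfect matching.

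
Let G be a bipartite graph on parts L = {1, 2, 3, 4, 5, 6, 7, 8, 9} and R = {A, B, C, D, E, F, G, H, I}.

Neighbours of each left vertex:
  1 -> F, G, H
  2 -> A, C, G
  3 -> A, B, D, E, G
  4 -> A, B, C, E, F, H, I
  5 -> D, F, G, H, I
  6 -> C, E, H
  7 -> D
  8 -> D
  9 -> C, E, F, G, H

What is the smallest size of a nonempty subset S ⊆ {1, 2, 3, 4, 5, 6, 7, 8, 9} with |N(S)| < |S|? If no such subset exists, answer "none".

2

Take S = {7, 8}. Its neighbourhood is {D}, so |N(S)| = 1 < |S| = 2.
No single vertex violates Hall's condition since each has at least one neighbour, so 2 is the minimum.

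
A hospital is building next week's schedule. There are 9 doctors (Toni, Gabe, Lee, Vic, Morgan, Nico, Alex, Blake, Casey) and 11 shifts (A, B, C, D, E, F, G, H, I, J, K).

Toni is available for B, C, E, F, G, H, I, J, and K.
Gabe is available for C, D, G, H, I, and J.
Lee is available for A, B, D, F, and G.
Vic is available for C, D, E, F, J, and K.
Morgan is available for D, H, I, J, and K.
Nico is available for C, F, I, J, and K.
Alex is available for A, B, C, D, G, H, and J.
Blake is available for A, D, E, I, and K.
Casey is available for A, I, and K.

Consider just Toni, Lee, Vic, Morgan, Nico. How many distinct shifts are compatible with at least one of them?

11

The union of neighbours of {Toni, Lee, Vic, Morgan, Nico} is {A, B, C, D, E, F, G, H, I, J, K}, which has 11 elements.
Since |N(S)| = 11 ≥ |S| = 5, Hall's condition holds for this subset.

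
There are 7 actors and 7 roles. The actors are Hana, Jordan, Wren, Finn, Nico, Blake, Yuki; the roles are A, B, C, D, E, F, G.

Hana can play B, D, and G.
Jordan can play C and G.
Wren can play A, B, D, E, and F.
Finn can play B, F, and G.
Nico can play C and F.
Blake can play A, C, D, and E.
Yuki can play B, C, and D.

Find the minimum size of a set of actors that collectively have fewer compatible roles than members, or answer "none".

A matching saturating every actor exists, for instance Hana→D, Jordan→G, Wren→A, Finn→F, Nico→C, Blake→E, Yuki→B.
By Hall's marriage theorem, this means |N(S)| ≥ |S| for every subset S, so no violating subset exists.

none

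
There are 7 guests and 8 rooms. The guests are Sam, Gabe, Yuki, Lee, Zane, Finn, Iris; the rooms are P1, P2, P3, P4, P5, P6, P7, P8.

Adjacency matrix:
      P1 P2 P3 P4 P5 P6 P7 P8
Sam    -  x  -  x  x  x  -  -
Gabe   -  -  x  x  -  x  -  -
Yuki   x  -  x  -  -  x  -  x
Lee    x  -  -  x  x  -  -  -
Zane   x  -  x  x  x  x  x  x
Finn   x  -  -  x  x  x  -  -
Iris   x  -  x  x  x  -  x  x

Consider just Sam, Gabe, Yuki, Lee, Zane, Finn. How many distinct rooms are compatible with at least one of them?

8

The union of neighbours of {Sam, Gabe, Yuki, Lee, Zane, Finn} is {P1, P2, P3, P4, P5, P6, P7, P8}, which has 8 elements.
Since |N(S)| = 8 ≥ |S| = 6, Hall's condition holds for this subset.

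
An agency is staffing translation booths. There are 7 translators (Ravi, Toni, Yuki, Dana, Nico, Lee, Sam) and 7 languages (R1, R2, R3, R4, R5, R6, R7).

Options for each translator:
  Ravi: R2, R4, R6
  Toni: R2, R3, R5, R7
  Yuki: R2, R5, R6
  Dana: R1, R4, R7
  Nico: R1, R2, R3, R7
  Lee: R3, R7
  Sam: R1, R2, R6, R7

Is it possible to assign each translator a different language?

One maximum matching: Ravi-R4, Toni-R5, Yuki-R6, Dana-R1, Nico-R2, Lee-R3, Sam-R7.
Every translator is matched, so this is a perfect matching.

Yes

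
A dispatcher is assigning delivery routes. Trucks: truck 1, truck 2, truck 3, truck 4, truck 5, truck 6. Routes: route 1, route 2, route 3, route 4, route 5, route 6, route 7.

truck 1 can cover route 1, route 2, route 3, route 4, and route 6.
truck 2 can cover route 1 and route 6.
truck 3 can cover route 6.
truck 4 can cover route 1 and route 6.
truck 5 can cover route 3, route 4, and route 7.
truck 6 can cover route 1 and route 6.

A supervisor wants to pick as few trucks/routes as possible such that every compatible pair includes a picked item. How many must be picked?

4

The 4 edges truck 1–route 4, truck 2–route 1, truck 3–route 6, truck 5–route 7 form a matching, so any vertex cover needs at least 4 vertices (one per matched edge).
Conversely {truck 1, truck 5, route 1, route 6} meets every edge and has exactly 4 vertices, so 4 is optimal.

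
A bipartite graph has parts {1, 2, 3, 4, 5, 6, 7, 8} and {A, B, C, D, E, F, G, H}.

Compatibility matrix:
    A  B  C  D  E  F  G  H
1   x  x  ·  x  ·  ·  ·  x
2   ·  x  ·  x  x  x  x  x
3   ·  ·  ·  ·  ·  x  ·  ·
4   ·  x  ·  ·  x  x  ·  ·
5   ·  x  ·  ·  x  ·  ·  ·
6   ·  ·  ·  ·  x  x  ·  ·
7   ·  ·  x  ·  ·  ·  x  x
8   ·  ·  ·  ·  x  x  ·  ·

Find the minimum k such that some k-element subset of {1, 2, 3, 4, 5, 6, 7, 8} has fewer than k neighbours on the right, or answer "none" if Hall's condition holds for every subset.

3

Take S = {3, 6, 8}. Its neighbourhood is {E, F}, so |N(S)| = 2 < |S| = 3.
Every subset of size less than 3 has at least as many neighbours as members, so 3 is the minimum.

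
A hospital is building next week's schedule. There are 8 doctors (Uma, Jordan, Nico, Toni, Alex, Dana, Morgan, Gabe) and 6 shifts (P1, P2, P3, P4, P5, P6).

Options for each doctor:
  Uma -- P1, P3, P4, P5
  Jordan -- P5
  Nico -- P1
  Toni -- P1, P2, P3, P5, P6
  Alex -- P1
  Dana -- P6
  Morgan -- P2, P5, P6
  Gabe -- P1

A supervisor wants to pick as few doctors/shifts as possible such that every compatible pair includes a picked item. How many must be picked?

{Uma, Jordan, Toni, Dana, Morgan, P1} is a vertex cover of size 6: every edge has an endpoint in this set.
No smaller cover exists because Uma–P4, Jordan–P5, Nico–P1, Toni–P3, Dana–P6, Morgan–P2 is a matching of size 6, and a cover must include an endpoint of each of these disjoint edges (König's theorem).

6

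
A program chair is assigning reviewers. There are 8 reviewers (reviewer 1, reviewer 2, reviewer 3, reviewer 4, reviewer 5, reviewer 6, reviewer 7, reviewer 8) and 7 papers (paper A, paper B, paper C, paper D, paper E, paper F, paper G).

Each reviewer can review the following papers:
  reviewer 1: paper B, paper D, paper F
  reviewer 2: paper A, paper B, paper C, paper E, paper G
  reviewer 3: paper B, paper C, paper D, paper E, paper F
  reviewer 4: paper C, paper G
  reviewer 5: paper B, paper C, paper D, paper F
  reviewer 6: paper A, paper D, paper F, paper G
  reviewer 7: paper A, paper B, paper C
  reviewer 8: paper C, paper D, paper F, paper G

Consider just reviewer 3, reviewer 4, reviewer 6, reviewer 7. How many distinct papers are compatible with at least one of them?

The union of neighbours of {reviewer 3, reviewer 4, reviewer 6, reviewer 7} is {paper A, paper B, paper C, paper D, paper E, paper F, paper G}, which has 7 elements.
Since |N(S)| = 7 ≥ |S| = 4, Hall's condition holds for this subset.

7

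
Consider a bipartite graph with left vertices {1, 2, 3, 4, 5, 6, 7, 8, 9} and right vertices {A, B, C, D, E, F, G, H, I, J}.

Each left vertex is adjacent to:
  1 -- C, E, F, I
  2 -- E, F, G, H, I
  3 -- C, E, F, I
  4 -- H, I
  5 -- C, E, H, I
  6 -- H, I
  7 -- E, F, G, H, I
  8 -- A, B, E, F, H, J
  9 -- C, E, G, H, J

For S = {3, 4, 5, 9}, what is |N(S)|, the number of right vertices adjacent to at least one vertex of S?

The union of neighbours of {3, 4, 5, 9} is {C, E, F, G, H, I, J}, which has 7 elements.
Since |N(S)| = 7 ≥ |S| = 4, Hall's condition holds for this subset.

7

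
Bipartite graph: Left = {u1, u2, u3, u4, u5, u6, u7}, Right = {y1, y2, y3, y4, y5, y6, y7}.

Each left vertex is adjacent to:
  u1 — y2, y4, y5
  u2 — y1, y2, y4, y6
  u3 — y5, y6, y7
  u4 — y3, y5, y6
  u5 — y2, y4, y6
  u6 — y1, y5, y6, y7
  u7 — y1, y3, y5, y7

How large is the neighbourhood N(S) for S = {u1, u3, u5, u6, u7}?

7

The union of neighbours of {u1, u3, u5, u6, u7} is {y1, y2, y3, y4, y5, y6, y7}, which has 7 elements.
Since |N(S)| = 7 ≥ |S| = 5, Hall's condition holds for this subset.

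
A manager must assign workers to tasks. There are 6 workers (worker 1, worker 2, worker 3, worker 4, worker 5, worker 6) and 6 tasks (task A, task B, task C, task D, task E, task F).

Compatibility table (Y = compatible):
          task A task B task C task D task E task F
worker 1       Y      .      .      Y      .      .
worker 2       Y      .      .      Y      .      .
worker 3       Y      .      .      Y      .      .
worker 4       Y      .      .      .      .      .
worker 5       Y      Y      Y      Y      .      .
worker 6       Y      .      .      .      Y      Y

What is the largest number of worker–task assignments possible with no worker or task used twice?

A valid assignment of size 4: worker 1-task A, worker 2-task D, worker 5-task B, worker 6-task E.
The set {worker 1, worker 2, worker 3, worker 4} has only 2 neighbours ({task A, task D}), so by Hall's theorem at most 4 of the 6 workers can be matched.

4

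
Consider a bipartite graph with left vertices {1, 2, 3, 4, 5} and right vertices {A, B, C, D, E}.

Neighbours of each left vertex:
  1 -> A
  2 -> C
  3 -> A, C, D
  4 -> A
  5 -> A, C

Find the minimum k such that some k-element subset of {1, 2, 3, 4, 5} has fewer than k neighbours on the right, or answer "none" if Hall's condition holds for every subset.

Take S = {1, 4}. Its neighbourhood is {A}, so |N(S)| = 1 < |S| = 2.
No single vertex violates Hall's condition since each has at least one neighbour, so 2 is the minimum.

2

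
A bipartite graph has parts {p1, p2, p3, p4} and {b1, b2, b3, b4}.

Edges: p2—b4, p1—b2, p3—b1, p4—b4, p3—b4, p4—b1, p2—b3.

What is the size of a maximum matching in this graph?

A valid assignment of size 4: p1→b2, p2→b3, p3→b1, p4→b4.
This saturates every left vertex, so 4 is the maximum.

4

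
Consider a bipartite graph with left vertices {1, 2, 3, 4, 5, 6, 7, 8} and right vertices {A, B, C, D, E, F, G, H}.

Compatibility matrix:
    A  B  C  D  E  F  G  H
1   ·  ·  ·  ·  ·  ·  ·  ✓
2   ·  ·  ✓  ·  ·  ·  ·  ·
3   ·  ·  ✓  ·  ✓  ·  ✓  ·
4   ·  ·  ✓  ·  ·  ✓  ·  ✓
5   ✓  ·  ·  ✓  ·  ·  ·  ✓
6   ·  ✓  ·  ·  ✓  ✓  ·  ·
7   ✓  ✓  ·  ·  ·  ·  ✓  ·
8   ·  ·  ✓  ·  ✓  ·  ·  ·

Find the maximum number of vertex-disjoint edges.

A valid assignment of size 8: 1→H, 2→C, 3→G, 4→F, 5→D, 6→B, 7→A, 8→E.
All 8 left vertices are matched, so no larger matching exists.

8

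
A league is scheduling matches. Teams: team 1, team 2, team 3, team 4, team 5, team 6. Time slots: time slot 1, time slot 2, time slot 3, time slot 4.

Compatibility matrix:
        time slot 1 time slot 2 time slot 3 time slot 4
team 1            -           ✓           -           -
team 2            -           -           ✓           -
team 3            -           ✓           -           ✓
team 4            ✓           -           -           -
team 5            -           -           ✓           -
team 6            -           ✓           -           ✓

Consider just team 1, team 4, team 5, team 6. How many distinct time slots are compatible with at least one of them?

4

The union of neighbours of {team 1, team 4, team 5, team 6} is {time slot 1, time slot 2, time slot 3, time slot 4}, which has 4 elements.
Since |N(S)| = 4 ≥ |S| = 4, Hall's condition holds for this subset.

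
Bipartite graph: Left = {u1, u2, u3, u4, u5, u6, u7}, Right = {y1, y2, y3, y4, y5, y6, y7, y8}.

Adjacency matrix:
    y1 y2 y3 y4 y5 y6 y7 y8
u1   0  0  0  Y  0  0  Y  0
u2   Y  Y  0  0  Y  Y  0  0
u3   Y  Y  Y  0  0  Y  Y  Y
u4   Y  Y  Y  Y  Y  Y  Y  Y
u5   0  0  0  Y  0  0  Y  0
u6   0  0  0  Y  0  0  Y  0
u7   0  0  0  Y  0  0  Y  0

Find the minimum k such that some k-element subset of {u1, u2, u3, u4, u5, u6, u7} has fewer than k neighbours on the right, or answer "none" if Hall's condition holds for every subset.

Take S = {u1, u5, u6}. Its neighbourhood is {y4, y7}, so |N(S)| = 2 < |S| = 3.
Every subset of size less than 3 has at least as many neighbours as members, so 3 is the minimum.

3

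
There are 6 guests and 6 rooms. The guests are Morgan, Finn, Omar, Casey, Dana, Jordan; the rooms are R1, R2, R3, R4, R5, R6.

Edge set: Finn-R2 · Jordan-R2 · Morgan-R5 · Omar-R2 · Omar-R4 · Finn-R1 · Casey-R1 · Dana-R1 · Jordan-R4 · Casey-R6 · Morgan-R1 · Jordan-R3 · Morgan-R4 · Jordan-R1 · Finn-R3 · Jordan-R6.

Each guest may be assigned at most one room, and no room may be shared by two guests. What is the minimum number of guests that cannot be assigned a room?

0

For example, pair Morgan→R5, Finn→R2, Omar→R4, Casey→R6, Dana→R1, Jordan→R3.
This saturates every guest, so 6 is the maximum.
That matches 6 of the 6, leaving 0 unmatched; no matching can do better.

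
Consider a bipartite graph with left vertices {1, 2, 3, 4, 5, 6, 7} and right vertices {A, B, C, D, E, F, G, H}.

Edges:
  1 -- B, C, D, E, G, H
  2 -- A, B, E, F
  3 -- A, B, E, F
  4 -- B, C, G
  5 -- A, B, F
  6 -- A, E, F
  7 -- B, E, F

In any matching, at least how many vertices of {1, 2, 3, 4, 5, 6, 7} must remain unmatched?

A valid assignment of size 6: 1–G, 2–A, 3–B, 4–C, 5–F, 6–E.
The set {2, 3, 5, 6, 7} has only 4 neighbours ({A, B, E, F}), so by Hall's theorem at most 6 of the 7 left vertices can be matched.
That matches 6 of the 7, leaving 1 unmatched; no matching can do better.

1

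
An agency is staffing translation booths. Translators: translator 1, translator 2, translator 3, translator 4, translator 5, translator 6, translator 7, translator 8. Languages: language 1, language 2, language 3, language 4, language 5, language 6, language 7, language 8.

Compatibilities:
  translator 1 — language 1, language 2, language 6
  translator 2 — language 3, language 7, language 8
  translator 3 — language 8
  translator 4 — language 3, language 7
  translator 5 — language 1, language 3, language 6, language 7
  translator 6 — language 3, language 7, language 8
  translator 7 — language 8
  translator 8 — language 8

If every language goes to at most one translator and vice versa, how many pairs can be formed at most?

5

For example, pair translator 1→language 2, translator 2→language 3, translator 3→language 8, translator 4→language 7, translator 5→language 6.
The set {translator 2, translator 3, translator 4, translator 6, translator 7, translator 8} has only 3 neighbours ({language 3, language 7, language 8}), so by Hall's theorem at most 5 of the 8 translators can be matched.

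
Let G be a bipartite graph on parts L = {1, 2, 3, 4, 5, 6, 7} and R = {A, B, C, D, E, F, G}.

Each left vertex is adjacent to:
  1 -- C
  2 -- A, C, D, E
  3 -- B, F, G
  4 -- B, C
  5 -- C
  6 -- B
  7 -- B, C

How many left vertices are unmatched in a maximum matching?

3

One maximum matching: 1-C, 2-E, 3-F, 4-B.
The set {1, 4, 5, 6, 7} has only 2 neighbours ({B, C}), so by Hall's theorem at most 4 of the 7 left vertices can be matched.
That matches 4 of the 7, leaving 3 unmatched; no matching can do better.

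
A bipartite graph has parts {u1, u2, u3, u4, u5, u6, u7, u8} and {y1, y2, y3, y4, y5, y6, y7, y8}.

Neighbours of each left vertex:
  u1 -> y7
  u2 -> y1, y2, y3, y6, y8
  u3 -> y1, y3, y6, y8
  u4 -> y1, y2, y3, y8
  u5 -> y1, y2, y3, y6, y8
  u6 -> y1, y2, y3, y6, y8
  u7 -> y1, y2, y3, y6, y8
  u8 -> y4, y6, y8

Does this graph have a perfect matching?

The set {u2, u3, u4, u5, u6, u7} has only 5 neighbours ({y1, y2, y3, y6, y8}), so by Hall's theorem at most 7 of the 8 left vertices can be matched.
Hence no matching covers every left vertex.

No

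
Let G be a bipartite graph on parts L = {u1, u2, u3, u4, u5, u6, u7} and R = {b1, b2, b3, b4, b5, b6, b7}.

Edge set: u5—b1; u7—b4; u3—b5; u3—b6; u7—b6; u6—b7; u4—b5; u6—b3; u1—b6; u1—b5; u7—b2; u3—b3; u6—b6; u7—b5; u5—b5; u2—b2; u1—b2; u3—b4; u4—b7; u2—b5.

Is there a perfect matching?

One maximum matching: u1-b6, u2-b2, u3-b4, u4-b7, u5-b1, u6-b3, u7-b5.
Every left vertex is matched, so this is a perfect matching.

Yes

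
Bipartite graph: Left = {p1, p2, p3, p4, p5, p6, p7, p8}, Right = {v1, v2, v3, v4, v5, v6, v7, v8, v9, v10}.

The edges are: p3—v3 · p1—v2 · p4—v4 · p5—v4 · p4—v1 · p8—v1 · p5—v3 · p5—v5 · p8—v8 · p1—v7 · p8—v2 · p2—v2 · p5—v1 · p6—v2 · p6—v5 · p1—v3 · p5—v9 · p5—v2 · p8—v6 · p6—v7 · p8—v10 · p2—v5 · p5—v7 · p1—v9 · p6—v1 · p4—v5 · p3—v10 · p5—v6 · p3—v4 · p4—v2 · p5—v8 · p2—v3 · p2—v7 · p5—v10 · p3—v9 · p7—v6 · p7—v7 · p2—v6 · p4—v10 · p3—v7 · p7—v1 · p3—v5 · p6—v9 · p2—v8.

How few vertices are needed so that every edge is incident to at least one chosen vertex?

8

A maximum matching has 8 edges (e.g. p1–v7, p2–v8, p3–v3, p4–v1, p5–v2, p6–v9, p7–v6, p8–v10).
By König's theorem the minimum vertex cover has the same size. One such cover is {p1, p2, p3, p4, p5, p6, p7, p8}.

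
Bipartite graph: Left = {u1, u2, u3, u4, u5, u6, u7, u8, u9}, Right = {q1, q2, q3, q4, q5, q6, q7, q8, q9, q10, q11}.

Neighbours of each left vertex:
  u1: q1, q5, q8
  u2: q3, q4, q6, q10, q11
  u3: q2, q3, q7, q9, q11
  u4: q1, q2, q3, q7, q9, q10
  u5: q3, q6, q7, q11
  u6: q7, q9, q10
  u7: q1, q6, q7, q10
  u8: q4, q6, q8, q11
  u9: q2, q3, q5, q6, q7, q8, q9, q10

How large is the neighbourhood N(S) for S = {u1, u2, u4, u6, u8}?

11

The union of neighbours of {u1, u2, u4, u6, u8} is {q1, q2, q3, q4, q5, q6, q7, q8, q9, q10, q11}, which has 11 elements.
Since |N(S)| = 11 ≥ |S| = 5, Hall's condition holds for this subset.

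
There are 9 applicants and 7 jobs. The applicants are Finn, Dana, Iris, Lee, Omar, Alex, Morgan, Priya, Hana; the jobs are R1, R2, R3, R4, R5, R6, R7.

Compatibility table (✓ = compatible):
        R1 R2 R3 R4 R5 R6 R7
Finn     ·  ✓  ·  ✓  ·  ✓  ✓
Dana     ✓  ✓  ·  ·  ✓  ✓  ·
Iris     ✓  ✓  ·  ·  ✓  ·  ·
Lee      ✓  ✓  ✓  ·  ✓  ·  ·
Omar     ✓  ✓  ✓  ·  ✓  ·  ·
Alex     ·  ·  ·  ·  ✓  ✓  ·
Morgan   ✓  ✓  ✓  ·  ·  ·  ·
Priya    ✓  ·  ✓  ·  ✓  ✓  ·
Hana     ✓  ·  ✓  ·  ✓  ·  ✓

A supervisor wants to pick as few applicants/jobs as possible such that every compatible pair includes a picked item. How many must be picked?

A maximum matching has 7 edges (e.g. Finn–R4, Dana–R6, Iris–R1, Lee–R3, Omar–R2, Alex–R5, Hana–R7).
By König's theorem the minimum vertex cover has the same size. One such cover is {Finn, Hana, R1, R2, R3, R5, R6}.

7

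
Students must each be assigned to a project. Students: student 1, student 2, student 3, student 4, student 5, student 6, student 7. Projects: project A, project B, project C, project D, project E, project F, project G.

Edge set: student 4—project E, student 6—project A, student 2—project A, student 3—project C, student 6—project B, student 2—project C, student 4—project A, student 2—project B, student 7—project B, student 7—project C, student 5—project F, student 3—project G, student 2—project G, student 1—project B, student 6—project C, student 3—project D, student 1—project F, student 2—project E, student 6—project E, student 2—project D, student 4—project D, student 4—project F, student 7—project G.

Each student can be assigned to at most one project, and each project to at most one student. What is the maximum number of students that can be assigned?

7

One maximum matching: student 1→project B, student 2→project A, student 3→project G, student 4→project D, student 5→project F, student 6→project E, student 7→project C.
All 7 students are matched, so no larger matching exists.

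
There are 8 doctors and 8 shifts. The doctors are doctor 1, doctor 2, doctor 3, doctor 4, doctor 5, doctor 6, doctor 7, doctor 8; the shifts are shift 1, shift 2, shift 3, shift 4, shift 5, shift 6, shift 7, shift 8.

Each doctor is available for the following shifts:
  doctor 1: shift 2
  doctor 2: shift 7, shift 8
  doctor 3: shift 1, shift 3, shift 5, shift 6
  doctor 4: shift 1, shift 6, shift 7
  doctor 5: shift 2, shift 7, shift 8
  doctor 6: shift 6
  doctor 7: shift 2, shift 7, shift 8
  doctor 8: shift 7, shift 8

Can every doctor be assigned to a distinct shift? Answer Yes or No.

No

The set {doctor 1, doctor 2, doctor 5, doctor 7, doctor 8} has only 3 neighbours ({shift 2, shift 7, shift 8}), so by Hall's theorem at most 6 of the 8 doctors can be matched.
Hence no matching covers every doctor.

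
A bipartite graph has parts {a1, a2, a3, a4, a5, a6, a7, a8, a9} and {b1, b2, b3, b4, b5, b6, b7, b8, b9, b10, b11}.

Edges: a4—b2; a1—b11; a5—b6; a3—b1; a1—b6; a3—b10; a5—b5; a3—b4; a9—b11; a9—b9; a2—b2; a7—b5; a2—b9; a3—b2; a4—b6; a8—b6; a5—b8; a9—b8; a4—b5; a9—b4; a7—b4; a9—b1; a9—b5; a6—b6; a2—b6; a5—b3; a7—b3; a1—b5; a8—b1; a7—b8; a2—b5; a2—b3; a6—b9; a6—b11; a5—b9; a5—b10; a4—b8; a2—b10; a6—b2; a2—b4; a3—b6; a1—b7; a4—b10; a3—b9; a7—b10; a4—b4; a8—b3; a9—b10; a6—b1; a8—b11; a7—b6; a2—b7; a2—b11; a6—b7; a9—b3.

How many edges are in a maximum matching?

One maximum matching: a1–b5, a2–b11, a3–b6, a4–b4, a5–b10, a6–b7, a7–b8, a8–b3, a9–b1.
All 9 left vertices are matched, so no larger matching exists.

9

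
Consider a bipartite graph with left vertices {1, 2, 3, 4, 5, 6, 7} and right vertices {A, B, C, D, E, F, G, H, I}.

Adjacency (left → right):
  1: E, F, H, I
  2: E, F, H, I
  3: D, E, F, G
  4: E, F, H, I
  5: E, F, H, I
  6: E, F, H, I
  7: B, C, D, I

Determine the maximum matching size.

A valid assignment of size 6: 1–F, 2–I, 3–D, 4–E, 5–H, 7–B.
The set {1, 2, 4, 5, 6} has only 4 neighbours ({E, F, H, I}), so by Hall's theorem at most 6 of the 7 left vertices can be matched.

6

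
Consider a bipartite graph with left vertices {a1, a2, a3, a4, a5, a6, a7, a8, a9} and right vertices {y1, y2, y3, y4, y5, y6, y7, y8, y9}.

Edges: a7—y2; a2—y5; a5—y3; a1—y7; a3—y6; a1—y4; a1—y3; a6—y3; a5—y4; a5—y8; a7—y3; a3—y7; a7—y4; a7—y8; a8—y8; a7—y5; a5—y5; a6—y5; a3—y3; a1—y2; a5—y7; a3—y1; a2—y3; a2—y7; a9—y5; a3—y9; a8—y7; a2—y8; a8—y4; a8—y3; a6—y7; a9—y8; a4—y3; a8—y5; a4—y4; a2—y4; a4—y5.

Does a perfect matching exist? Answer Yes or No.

No

The set {a1, a2, a4, a5, a6, a7, a8, a9} has only 6 neighbours ({y2, y3, y4, y5, y7, y8}), so by Hall's theorem at most 7 of the 9 left vertices can be matched.
Hence no matching covers every left vertex.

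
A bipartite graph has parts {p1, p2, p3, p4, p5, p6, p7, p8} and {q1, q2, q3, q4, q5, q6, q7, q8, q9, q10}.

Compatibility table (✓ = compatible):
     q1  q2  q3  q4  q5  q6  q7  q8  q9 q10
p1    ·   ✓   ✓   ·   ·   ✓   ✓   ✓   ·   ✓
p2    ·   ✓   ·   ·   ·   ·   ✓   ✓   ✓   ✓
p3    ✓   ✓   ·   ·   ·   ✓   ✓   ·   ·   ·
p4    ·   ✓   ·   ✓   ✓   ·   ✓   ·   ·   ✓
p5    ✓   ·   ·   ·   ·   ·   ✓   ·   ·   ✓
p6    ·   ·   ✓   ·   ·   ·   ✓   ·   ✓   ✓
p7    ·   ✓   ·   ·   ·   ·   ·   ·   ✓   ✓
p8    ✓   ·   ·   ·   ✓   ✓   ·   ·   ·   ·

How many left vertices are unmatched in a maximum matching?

0

For example, pair p1→q8, p2→q9, p3→q2, p4→q4, p5→q1, p6→q7, p7→q10, p8→q6.
All 8 left vertices are matched, so no larger matching exists.
That matches 8 of the 8, leaving 0 unmatched; no matching can do better.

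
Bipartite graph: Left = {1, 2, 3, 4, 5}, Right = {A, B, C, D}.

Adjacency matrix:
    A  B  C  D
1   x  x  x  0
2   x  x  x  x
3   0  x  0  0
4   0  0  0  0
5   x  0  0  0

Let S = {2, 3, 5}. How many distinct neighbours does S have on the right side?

The union of neighbours of {2, 3, 5} is {A, B, C, D}, which has 4 elements.
Since |N(S)| = 4 ≥ |S| = 3, Hall's condition holds for this subset.

4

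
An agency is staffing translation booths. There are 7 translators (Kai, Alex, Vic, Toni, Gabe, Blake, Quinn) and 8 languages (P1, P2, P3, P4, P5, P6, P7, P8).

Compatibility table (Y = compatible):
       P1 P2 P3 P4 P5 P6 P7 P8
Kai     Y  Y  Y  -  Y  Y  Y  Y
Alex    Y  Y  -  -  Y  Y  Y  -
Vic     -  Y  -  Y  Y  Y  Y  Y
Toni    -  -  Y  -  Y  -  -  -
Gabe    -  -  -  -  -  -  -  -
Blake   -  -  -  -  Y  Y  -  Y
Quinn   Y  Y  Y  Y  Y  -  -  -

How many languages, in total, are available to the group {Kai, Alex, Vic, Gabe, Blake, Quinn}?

The union of neighbours of {Kai, Alex, Vic, Gabe, Blake, Quinn} is {P1, P2, P3, P4, P5, P6, P7, P8}, which has 8 elements.
Since |N(S)| = 8 ≥ |S| = 6, Hall's condition holds for this subset.

8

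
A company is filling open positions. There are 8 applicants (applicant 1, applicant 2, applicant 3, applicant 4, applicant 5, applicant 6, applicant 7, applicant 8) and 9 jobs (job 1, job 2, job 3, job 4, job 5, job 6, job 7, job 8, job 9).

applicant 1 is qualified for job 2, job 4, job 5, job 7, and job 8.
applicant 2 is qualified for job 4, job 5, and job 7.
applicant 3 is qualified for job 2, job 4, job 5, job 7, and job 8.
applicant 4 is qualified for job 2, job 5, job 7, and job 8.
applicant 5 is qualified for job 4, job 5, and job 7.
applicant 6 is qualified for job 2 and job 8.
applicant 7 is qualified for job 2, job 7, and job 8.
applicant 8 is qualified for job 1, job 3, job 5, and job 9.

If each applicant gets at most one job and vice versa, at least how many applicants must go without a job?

One maximum matching: applicant 1-job 8, applicant 2-job 5, applicant 3-job 7, applicant 4-job 2, applicant 5-job 4, applicant 8-job 9.
The set {applicant 1, applicant 2, applicant 3, applicant 4, applicant 5, applicant 6, applicant 7} has only 5 neighbours ({job 2, job 4, job 5, job 7, job 8}), so by Hall's theorem at most 6 of the 8 applicants can be matched.
That matches 6 of the 8, leaving 2 unmatched; no matching can do better.

2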